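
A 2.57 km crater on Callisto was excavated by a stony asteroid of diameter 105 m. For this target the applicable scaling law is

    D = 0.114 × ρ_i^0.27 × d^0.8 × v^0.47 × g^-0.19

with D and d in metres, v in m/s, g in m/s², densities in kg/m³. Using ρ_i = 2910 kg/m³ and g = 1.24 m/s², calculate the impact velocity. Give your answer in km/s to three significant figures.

v ≈ 7.40 km/s

Rearranging for v: v = [D / (0.114 · 2910^0.27 · 105^0.8 · 1.24^-0.19)]^(1/0.47).
D = 2570 m.
2910^0.27 = 8.615
105^0.8 = 41.40
1.24^-0.19 = 0.9600
Denominator = 0.114 × 8.615 × 41.40 × 0.9600 = 39.03
D / 39.03 = 2570 / 39.03 = 65.85
v = 65.85^(1/0.47) = 65.85^2.1277 = 7402 m/s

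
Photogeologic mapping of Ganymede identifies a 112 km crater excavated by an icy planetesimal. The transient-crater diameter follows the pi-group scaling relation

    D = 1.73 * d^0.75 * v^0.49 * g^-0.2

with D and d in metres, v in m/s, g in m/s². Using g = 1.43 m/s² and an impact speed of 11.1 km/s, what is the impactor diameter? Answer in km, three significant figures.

Rearranging for d: d = [D / (1.73 · 11100^0.49 · 1.43^-0.2)]^(1/0.75).
D = 112000 m.
11100^0.49 = 95.99
1.43^-0.2 = 0.9310
Denominator = 1.73 × 95.99 × 0.9310 = 154.6
D / 154.6 = 112000 / 154.6 = 724.5
d = 724.5^(1/0.75) = 724.5^1.3333 = 6506 m

d ≈ 6.51 km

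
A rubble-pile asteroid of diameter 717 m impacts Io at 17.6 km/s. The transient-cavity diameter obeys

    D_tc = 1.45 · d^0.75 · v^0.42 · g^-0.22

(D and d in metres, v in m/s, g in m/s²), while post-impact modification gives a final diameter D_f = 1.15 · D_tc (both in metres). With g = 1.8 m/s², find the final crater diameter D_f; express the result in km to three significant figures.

D_f ≈ 12.3 km

v = 17600 m/s.
d^0.75 = 717^0.75 = 138.6
v^0.42 = 17600^0.42 = 60.69
g^-0.22 = 1.8^-0.22 = 0.8787
D_tc = 1.45 × 138.6 × 60.69 × 0.8787 = 10720 m
D_f = 1.15 × 10720 = 12328 m
     = 12.33 km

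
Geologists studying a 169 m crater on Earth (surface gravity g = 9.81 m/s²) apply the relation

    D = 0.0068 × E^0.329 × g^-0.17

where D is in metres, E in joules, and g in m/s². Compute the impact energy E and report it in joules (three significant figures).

Rearranging: E = [D / (0.0068 · g^-0.17)]^(1/0.329).
g^-0.17 = 9.81^-0.17 = 0.6783
D / (0.0068 × 0.6783) = 169 / (4.612 × 10^-3) = 3.664 × 10^4
E = (3.664 × 10^4)^3.0395 = 7.450 × 10^13 J

E ≈ 7.45 × 10^13 J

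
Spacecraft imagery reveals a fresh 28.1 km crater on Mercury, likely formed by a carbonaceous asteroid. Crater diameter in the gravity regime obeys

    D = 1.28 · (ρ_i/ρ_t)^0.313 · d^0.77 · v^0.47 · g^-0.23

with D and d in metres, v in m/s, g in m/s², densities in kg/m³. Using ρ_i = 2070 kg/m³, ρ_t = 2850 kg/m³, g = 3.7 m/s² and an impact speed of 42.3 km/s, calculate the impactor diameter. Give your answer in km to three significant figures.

d ≈ 1.10 km

Rearranging for d: d = [D / (1.28 · (2070/2850)^0.313 · 42300^0.47 · 3.7^-0.23)]^(1/0.77).
D = 28100 m.
(2070/2850)^0.313 = 0.9048
42300^0.47 = 149.4
3.7^-0.23 = 0.7401
Denominator = 1.28 × 0.9048 × 149.4 × 0.7401 = 128.1
D / 128.1 = 28100 / 128.1 = 219.4
d = 219.4^(1/0.77) = 219.4^1.2987 = 1098 m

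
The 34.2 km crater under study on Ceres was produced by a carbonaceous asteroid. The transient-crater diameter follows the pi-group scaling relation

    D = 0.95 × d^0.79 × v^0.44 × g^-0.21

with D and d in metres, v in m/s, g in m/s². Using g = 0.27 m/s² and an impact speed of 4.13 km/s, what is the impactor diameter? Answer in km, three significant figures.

Rearranging for d: d = [D / (0.95 · 4130^0.44 · 0.27^-0.21)]^(1/0.79).
D = 34200 m.
4130^0.44 = 39.00
0.27^-0.21 = 1.316
Denominator = 0.95 × 39.00 × 1.316 = 48.76
D / 48.76 = 34200 / 48.76 = 701.4
d = 701.4^(1/0.79) = 701.4^1.2658 = 4003 m

d ≈ 4.00 km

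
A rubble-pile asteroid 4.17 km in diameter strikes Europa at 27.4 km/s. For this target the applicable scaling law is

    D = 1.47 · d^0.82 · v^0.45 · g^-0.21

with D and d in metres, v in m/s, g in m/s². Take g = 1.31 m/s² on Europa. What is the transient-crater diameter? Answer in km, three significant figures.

D ≈ 128 km

In SI units: d = 4170 m, v = 27400 m/s.
d^0.82 = 4170^0.82 = 930.1
v^0.45 = 27400^0.45 = 99.31
g^-0.21 = 1.31^-0.21 = 0.9449
D = 1.47 × 930.1 × 99.31 × 0.9449 = 1.283 × 10^5 m
   = 128.3 km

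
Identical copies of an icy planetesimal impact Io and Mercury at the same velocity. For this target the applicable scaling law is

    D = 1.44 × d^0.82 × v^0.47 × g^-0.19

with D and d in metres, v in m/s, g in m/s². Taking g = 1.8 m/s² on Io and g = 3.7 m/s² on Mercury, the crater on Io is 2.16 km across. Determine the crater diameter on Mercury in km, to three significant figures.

All impactor-dependent factors cancel in the ratio, leaving D_Mercury/D_Io = (g_Mercury/g_Io)^-0.19.
(3.7/1.8)^-0.19 = 2.056^-0.19 = 0.8720
D_Mercury = 0.8720 × 2.16 km = 1.88 km

D ≈ 1.88 km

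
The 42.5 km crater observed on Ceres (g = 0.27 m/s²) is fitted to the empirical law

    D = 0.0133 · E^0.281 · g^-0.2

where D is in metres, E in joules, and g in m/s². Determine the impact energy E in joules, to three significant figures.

Rearranging: E = [D / (0.0133 · g^-0.2)]^(1/0.281).
D = 42500 m.
g^-0.2 = 0.27^-0.2 = 1.299
D / (0.0133 × 1.299) = 42500 / (0.01728) = 2.459 × 10^6
E = (2.459 × 10^6)^3.5587 = 5.531 × 10^22 J

E ≈ 5.53 × 10^22 J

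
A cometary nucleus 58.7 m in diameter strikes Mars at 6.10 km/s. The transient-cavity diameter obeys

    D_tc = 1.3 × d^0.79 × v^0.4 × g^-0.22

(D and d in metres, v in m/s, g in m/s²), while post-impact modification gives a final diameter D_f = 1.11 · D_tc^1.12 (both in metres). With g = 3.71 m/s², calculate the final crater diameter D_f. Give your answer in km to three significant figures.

v = 6100 m/s.
d^0.79 = 58.7^0.79 = 24.96
v^0.4 = 6100^0.4 = 32.67
g^-0.22 = 3.71^-0.22 = 0.7494
D_tc = 1.3 × 24.96 × 32.67 × 0.7494 = 794.4 m
D_f = 1.11 × (794.4)^1.12 = 1965 m
     = 1.965 km

D_f ≈ 1.97 km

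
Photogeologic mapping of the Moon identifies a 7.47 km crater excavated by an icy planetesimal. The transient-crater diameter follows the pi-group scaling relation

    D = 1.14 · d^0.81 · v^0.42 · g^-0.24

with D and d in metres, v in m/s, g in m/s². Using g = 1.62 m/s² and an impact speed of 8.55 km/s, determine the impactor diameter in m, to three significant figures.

Rearranging for d: d = [D / (1.14 · 8550^0.42 · 1.62^-0.24)]^(1/0.81).
D = 7470 m.
8550^0.42 = 44.82
1.62^-0.24 = 0.8907
Denominator = 1.14 × 44.82 × 0.8907 = 45.51
D / 45.51 = 7470 / 45.51 = 164.1
d = 164.1^(1/0.81) = 164.1^1.2346 = 543.0 m

d ≈ 543 m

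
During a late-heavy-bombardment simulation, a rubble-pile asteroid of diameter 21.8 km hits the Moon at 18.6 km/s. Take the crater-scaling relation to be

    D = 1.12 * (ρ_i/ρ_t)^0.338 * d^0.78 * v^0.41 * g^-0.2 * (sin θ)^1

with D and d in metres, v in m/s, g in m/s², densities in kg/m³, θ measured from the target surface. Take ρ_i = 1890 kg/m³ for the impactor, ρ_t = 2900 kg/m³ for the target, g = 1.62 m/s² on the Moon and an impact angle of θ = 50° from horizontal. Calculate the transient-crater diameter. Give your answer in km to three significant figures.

D ≈ 91.9 km

In SI units: d = 21800 m, v = 18600 m/s.
(ρ_i/ρ_t)^0.338 = (1890/2900)^0.338 = 0.8653
d^0.78 = 21800^0.78 = 2421
v^0.41 = 18600^0.41 = 56.30
g^-0.2 = 1.62^-0.2 = 0.9080
(sin 50°)^1 = 0.7660^1 = 0.7660
D = 1.12 × 0.8653 × 2421 × 56.30 × 0.9080 × 0.7660 = 91876 m
   = 91.88 km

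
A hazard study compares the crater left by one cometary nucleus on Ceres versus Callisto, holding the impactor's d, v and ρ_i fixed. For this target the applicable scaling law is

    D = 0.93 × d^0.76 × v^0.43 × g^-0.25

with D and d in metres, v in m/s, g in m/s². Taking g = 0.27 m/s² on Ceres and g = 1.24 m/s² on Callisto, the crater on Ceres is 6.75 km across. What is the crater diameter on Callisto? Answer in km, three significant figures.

D ≈ 4.61 km

All impactor-dependent factors cancel in the ratio, leaving D_Callisto/D_Ceres = (g_Callisto/g_Ceres)^-0.25.
(1.24/0.27)^-0.25 = 4.593^-0.25 = 0.6831
D_Callisto = 0.6831 × 6.75 km = 4.61 km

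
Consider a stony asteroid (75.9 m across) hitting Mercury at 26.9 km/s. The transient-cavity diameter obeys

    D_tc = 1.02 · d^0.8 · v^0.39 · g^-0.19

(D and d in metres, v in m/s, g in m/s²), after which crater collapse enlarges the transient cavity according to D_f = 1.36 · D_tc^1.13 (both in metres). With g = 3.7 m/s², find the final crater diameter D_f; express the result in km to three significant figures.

v = 26900 m/s.
d^0.8 = 75.9^0.8 = 31.93
v^0.39 = 26900^0.39 = 53.41
g^-0.19 = 3.7^-0.19 = 0.7799
D_tc = 1.02 × 31.93 × 53.41 × 0.7799 = 1357 m
D_f = 1.36 × (1357)^1.13 = 4714 m
     = 4.714 km

D_f ≈ 4.71 km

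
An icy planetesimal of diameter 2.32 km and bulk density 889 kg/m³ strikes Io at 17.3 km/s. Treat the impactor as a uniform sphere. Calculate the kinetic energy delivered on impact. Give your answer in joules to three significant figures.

d = 2320 m; v = 17300 m/s.
Mass m = (π/6) ρ d³ = (π/6) × 889 × (2320)³ = 5.813 × 10^12 kg
E = ½ m v² = 0.5 × 5.813 × 10^12 × (17300)² = 8.699 × 10^20 J

E ≈ 8.70 × 10^20 J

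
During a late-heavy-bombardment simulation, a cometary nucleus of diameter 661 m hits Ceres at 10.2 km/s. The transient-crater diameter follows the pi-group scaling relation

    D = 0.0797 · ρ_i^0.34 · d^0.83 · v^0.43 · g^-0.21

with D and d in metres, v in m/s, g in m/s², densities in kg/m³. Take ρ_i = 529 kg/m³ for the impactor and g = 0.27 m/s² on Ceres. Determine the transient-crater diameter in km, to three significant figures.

D ≈ 10.3 km

In SI units: v = 10200 m/s.
ρ_i^0.34 = 529^0.34 = 8.433
d^0.83 = 661^0.83 = 219.2
v^0.43 = 10200^0.43 = 52.93
g^-0.21 = 0.27^-0.21 = 1.316
D = 0.0797 × 8.433 × 219.2 × 52.93 × 1.316 = 10262 m
   = 10.26 km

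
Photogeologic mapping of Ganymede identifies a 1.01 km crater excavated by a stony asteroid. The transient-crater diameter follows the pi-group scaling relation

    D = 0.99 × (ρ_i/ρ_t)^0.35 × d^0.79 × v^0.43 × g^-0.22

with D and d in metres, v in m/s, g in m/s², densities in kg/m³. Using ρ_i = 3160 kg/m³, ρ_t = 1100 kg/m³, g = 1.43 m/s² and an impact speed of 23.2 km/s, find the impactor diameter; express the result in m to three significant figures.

d ≈ 18.7 m

Rearranging for d: d = [D / (0.99 · (3160/1100)^0.35 · 23200^0.43 · 1.43^-0.22)]^(1/0.79).
D = 1010 m.
(3160/1100)^0.35 = 1.447
23200^0.43 = 75.36
1.43^-0.22 = 0.9243
Denominator = 0.99 × 1.447 × 75.36 × 0.9243 = 99.78
D / 99.78 = 1010 / 99.78 = 10.12
d = 10.12^(1/0.79) = 10.12^1.2658 = 18.72 m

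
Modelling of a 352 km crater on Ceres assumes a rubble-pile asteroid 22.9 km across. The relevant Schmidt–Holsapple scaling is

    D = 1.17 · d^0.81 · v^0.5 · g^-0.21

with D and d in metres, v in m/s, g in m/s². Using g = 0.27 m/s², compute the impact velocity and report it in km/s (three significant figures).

Rearranging for v: v = [D / (1.17 · 22900^0.81 · 0.27^-0.21)]^(1/0.5).
D = 352000 m.
22900^0.81 = 3400
0.27^-0.21 = 1.316
Denominator = 1.17 × 3400 × 1.316 = 5235
D / 5235 = 352000 / 5235 = 67.24
v = 67.24^(1/0.5) = 67.24^2 = 4521 m/s

v ≈ 4.52 km/s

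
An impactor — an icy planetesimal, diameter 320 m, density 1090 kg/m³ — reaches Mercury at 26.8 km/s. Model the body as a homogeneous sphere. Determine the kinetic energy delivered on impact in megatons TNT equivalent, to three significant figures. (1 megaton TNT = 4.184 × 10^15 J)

v = 26800 m/s.
Mass m = (π/6) ρ d³ = (π/6) × 1090 × (320)³ = 1.870 × 10^10 kg
E = ½ m v² = 0.5 × 1.870 × 10^10 × (26800)² = 6.716 × 10^18 J
   = 6.716 × 10^18 / 4.184×10^15 = 1605 Mt

E ≈ 1610 Mt TNT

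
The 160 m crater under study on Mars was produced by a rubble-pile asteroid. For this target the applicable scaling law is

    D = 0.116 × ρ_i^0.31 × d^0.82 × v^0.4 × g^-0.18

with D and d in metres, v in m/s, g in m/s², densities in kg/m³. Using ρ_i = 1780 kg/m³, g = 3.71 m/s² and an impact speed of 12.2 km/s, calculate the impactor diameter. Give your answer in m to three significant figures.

Rearranging for d: d = [D / (0.116 · 1780^0.31 · 12200^0.4 · 3.71^-0.18)]^(1/0.82).
1780^0.31 = 10.18
12200^0.4 = 43.11
3.71^-0.18 = 0.7898
Denominator = 0.116 × 10.18 × 43.11 × 0.7898 = 40.21
D / 40.21 = 160 / 40.21 = 3.979
d = 3.979^(1/0.82) = 3.979^1.2195 = 5.388 m

d ≈ 5.39 m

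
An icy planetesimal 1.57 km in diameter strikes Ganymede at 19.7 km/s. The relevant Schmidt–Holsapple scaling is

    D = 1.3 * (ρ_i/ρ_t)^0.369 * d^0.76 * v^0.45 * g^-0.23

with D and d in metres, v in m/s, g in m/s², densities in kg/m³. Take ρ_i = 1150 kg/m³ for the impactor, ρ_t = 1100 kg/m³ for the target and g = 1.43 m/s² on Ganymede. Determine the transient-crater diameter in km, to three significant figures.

D ≈ 28.0 km

In SI units: d = 1570 m, v = 19700 m/s.
(ρ_i/ρ_t)^0.369 = (1150/1100)^0.369 = 1.017
d^0.76 = 1570^0.76 = 268.5
v^0.45 = 19700^0.45 = 85.61
g^-0.23 = 1.43^-0.23 = 0.9210
D = 1.3 × 1.017 × 268.5 × 85.61 × 0.9210 = 27989 m
   = 27.99 km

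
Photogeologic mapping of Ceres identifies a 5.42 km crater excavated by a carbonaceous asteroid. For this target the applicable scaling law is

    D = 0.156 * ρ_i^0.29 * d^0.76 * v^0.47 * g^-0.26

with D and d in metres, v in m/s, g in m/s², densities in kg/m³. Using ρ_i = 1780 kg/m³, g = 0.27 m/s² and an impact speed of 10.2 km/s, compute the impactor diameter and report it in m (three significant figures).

d ≈ 115 m

Rearranging for d: d = [D / (0.156 · 1780^0.29 · 10200^0.47 · 0.27^-0.26)]^(1/0.76).
D = 5420 m.
1780^0.29 = 8.762
10200^0.47 = 76.57
0.27^-0.26 = 1.406
Denominator = 0.156 × 8.762 × 76.57 × 1.406 = 147.2
D / 147.2 = 5420 / 147.2 = 36.82
d = 36.82^(1/0.76) = 36.82^1.3158 = 115.0 m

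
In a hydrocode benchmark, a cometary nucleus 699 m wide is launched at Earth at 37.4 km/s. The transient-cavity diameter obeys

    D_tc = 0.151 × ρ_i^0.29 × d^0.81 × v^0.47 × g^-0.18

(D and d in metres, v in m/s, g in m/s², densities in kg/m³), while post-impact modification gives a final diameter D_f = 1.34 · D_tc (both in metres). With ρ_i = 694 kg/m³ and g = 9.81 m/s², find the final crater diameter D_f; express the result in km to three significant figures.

D_f ≈ 25.4 km

v = 37400 m/s.
ρ_i^0.29 = 694^0.29 = 6.668
d^0.81 = 699^0.81 = 201.4
v^0.47 = 37400^0.47 = 141.0
g^-0.18 = 9.81^-0.18 = 0.6630
D_tc = 0.151 × 6.668 × 201.4 × 141.0 × 0.6630 = 18960 m
D_f = 1.34 × 18960 = 25406 m
     = 25.41 km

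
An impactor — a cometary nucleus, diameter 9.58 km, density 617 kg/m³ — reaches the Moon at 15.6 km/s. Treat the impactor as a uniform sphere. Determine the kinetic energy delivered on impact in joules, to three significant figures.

d = 9580 m; v = 15600 m/s.
Mass m = (π/6) ρ d³ = (π/6) × 617 × (9580)³ = 2.840 × 10^14 kg
E = ½ m v² = 0.5 × 2.840 × 10^14 × (15600)² = 3.456 × 10^22 J

E ≈ 3.46 × 10^22 J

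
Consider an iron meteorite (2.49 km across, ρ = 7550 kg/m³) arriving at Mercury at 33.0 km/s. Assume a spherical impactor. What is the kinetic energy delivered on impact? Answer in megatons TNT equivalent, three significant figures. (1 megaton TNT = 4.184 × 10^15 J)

E ≈ 7.94 × 10^6 Mt TNT

d = 2490 m; v = 33000 m/s.
Mass m = (π/6) ρ d³ = (π/6) × 7550 × (2490)³ = 6.103 × 10^13 kg
E = ½ m v² = 0.5 × 6.103 × 10^13 × (33000)² = 3.323 × 10^22 J
   = 3.323 × 10^22 / 4.184×10^15 = 7.942 × 10^6 Mt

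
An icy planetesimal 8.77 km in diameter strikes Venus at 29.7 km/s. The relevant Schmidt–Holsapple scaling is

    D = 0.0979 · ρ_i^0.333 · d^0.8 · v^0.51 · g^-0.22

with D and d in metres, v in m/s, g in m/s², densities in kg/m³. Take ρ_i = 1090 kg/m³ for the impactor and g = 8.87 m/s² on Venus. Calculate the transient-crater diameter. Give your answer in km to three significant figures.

In SI units: d = 8770 m, v = 29700 m/s.
ρ_i^0.333 = 1090^0.333 = 10.27
d^0.8 = 8770^0.8 = 1427
v^0.51 = 29700^0.51 = 191.0
g^-0.22 = 8.87^-0.22 = 0.6187
D = 0.0979 × 10.27 × 1427 × 191.0 × 0.6187 = 1.695 × 10^5 m
   = 169.5 km

D ≈ 170 km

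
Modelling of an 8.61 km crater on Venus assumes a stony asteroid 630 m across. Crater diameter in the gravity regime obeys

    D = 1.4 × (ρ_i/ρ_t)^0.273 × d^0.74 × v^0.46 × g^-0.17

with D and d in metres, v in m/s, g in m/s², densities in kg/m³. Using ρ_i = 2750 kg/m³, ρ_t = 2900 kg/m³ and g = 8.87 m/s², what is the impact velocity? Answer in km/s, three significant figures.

v ≈ 12.5 km/s

Rearranging for v: v = [D / (1.4 · (2750/2900)^0.273 · 630^0.74 · 8.87^-0.17)]^(1/0.46).
D = 8610 m.
(2750/2900)^0.273 = 0.9856
630^0.74 = 117.9
8.87^-0.17 = 0.6900
Denominator = 1.4 × 0.9856 × 117.9 × 0.6900 = 112.3
D / 112.3 = 8610 / 112.3 = 76.67
v = 76.67^(1/0.46) = 76.67^2.1739 = 12502 m/s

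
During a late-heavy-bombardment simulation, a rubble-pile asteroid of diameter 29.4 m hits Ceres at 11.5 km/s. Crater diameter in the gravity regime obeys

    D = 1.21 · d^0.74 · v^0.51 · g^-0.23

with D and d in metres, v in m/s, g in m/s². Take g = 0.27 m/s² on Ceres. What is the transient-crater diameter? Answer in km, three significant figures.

D ≈ 2.35 km

In SI units: v = 11500 m/s.
d^0.74 = 29.4^0.74 = 12.21
v^0.51 = 11500^0.51 = 117.7
g^-0.23 = 0.27^-0.23 = 1.351
D = 1.21 × 12.21 × 117.7 × 1.351 = 2349 m
   = 2.349 km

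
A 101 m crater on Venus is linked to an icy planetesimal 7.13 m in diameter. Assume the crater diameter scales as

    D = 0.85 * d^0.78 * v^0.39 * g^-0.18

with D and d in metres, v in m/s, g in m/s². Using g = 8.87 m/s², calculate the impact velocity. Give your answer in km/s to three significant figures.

Rearranging for v: v = [D / (0.85 · 7.13^0.78 · 8.87^-0.18)]^(1/0.39).
7.13^0.78 = 4.628
8.87^-0.18 = 0.6751
Denominator = 0.85 × 4.628 × 0.6751 = 2.656
D / 2.656 = 101 / 2.656 = 38.03
v = 38.03^(1/0.39) = 38.03^2.5641 = 11262 m/s

v ≈ 11.3 km/s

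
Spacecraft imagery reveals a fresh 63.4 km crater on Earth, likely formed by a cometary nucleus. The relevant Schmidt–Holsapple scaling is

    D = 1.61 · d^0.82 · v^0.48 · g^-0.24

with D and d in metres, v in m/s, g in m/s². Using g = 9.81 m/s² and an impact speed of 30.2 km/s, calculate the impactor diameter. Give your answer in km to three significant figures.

d ≈ 1.87 km

Rearranging for d: d = [D / (1.61 · 30200^0.48 · 9.81^-0.24)]^(1/0.82).
D = 63400 m.
30200^0.48 = 141.4
9.81^-0.24 = 0.5781
Denominator = 1.61 × 141.4 × 0.5781 = 131.6
D / 131.6 = 63400 / 131.6 = 481.8
d = 481.8^(1/0.82) = 481.8^1.2195 = 1870 m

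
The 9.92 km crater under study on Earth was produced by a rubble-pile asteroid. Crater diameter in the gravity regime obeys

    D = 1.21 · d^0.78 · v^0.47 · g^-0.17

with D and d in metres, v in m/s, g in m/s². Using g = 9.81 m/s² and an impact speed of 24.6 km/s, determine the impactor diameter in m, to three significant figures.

d ≈ 387 m

Rearranging for d: d = [D / (1.21 · 24600^0.47 · 9.81^-0.17)]^(1/0.78).
D = 9920 m.
24600^0.47 = 115.8
9.81^-0.17 = 0.6783
Denominator = 1.21 × 115.8 × 0.6783 = 95.04
D / 95.04 = 9920 / 95.04 = 104.4
d = 104.4^(1/0.78) = 104.4^1.2821 = 387.4 m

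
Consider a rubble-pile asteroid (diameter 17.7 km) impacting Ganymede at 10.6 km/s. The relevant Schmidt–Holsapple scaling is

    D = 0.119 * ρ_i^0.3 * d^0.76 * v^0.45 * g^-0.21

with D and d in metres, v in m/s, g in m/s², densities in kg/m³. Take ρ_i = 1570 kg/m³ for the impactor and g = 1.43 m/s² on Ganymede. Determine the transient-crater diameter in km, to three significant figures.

D ≈ 110 km

In SI units: d = 17700 m, v = 10600 m/s.
ρ_i^0.3 = 1570^0.3 = 9.094
d^0.76 = 17700^0.76 = 1692
v^0.45 = 10600^0.45 = 64.77
g^-0.21 = 1.43^-0.21 = 0.9276
D = 0.119 × 9.094 × 1692 × 64.77 × 0.9276 = 1.100 × 10^5 m
   = 110.0 km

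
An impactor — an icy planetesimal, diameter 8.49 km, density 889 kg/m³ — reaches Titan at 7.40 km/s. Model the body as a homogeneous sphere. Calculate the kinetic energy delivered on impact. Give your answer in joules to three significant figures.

E ≈ 7.80 × 10^21 J

d = 8490 m; v = 7400 m/s.
Mass m = (π/6) ρ d³ = (π/6) × 889 × (8490)³ = 2.849 × 10^14 kg
E = ½ m v² = 0.5 × 2.849 × 10^14 × (7400)² = 7.801 × 10^21 J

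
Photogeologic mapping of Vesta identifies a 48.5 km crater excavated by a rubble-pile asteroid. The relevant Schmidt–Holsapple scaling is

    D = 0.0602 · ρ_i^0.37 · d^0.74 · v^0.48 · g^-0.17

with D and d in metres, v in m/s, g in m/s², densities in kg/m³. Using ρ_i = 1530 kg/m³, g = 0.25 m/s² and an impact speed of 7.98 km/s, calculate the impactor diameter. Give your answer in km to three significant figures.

Rearranging for d: d = [D / (0.0602 · 1530^0.37 · 7980^0.48 · 0.25^-0.17)]^(1/0.74).
D = 48500 m.
1530^0.37 = 15.08
7980^0.48 = 74.64
0.25^-0.17 = 1.266
Denominator = 0.0602 × 15.08 × 74.64 × 1.266 = 85.78
D / 85.78 = 48500 / 85.78 = 565.4
d = 565.4^(1/0.74) = 565.4^1.3514 = 5242 m

d ≈ 5.24 km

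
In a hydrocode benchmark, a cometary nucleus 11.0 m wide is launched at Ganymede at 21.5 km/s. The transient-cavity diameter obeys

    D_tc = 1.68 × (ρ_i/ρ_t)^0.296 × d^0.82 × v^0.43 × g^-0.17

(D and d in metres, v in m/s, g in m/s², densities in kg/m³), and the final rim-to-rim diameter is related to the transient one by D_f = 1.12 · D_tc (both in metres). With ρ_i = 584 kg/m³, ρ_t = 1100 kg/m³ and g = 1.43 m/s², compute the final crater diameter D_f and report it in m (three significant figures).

D_f ≈ 765 m

v = 21500 m/s.
(ρ_i/ρ_t)^0.296 = (584/1100)^0.296 = 0.8291
d^0.82 = 11^0.82 = 7.144
v^0.43 = 21500^0.43 = 72.94
g^-0.17 = 1.43^-0.17 = 0.9410
D_tc = 1.68 × 0.8291 × 7.144 × 72.94 × 0.9410 = 683.0 m
D_f = 1.12 × 683.0 = 765.0 m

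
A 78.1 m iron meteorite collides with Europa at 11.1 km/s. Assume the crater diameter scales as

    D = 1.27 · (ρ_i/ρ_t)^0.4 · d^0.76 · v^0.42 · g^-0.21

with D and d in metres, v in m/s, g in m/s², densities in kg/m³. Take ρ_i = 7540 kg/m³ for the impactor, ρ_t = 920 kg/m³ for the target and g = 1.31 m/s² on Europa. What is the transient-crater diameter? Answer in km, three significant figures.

D ≈ 3.82 km

In SI units: v = 11100 m/s.
(ρ_i/ρ_t)^0.4 = (7540/920)^0.4 = 2.320
d^0.76 = 78.1^0.76 = 27.44
v^0.42 = 11100^0.42 = 50.01
g^-0.21 = 1.31^-0.21 = 0.9449
D = 1.27 × 2.320 × 27.44 × 50.01 × 0.9449 = 3820 m
   = 3.820 km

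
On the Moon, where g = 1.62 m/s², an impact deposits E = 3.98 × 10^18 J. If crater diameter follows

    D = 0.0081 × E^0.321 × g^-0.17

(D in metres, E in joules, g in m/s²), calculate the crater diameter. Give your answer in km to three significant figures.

E^0.321 = (3.98 × 10^18)^0.321 = 9.345 × 10^5
g^-0.17 = 1.62^-0.17 = 0.9213
D = 0.0081 × 9.345 × 10^5 × 0.9213 = 6974 m
   = 6.974 km

D ≈ 6.97 km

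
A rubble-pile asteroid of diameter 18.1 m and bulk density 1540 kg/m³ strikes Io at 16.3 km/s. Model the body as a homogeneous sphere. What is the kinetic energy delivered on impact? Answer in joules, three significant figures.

v = 16300 m/s.
Mass m = (π/6) ρ d³ = (π/6) × 1540 × (18.1)³ = 4.781 × 10^6 kg
E = ½ m v² = 0.5 × 4.781 × 10^6 × (16300)² = 6.351 × 10^14 J

E ≈ 6.35 × 10^14 J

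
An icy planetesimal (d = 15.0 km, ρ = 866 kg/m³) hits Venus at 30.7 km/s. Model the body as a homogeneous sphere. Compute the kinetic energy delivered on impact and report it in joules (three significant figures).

d = 15000 m; v = 30700 m/s.
Mass m = (π/6) ρ d³ = (π/6) × 866 × (15000)³ = 1.530 × 10^15 kg
E = ½ m v² = 0.5 × 1.530 × 10^15 × (30700)² = 7.210 × 10^23 J

E ≈ 7.21 × 10^23 J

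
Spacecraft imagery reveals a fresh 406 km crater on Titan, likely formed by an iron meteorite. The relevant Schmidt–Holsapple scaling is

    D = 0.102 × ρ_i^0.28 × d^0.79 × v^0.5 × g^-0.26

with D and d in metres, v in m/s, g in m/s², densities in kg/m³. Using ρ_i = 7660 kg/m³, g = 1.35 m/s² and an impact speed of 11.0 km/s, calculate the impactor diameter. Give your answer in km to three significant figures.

d ≈ 29.0 km

Rearranging for d: d = [D / (0.102 · 7660^0.28 · 11000^0.5 · 1.35^-0.26)]^(1/0.79).
D = 406000 m.
7660^0.28 = 12.23
11000^0.5 = 104.9
1.35^-0.26 = 0.9249
Denominator = 0.102 × 12.23 × 104.9 × 0.9249 = 121.0
D / 121.0 = 406000 / 121.0 = 3355
d = 3355^(1/0.79) = 3355^1.2658 = 29028 m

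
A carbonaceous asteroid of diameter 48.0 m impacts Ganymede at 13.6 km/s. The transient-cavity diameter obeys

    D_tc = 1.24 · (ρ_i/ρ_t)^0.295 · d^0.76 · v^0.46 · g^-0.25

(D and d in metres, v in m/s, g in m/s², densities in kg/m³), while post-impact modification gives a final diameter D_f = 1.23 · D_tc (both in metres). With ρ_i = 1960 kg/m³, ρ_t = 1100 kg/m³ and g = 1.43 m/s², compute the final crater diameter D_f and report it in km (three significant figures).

D_f ≈ 2.50 km

v = 13600 m/s.
(ρ_i/ρ_t)^0.295 = (1960/1100)^0.295 = 1.186
d^0.76 = 48^0.76 = 18.96
v^0.46 = 13600^0.46 = 79.69
g^-0.25 = 1.43^-0.25 = 0.9145
D_tc = 1.24 × 1.186 × 18.96 × 79.69 × 0.9145 = 2032 m
D_f = 1.23 × 2032 = 2499 m
     = 2.499 km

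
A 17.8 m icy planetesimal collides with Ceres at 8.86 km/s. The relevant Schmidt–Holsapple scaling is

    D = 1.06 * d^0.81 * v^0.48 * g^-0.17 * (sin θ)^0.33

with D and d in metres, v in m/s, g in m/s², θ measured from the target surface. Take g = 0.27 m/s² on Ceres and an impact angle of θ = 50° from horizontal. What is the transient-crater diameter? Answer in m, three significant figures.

In SI units: v = 8860 m/s.
d^0.81 = 17.8^0.81 = 10.30
v^0.48 = 8860^0.48 = 78.48
g^-0.17 = 0.27^-0.17 = 1.249
(sin 50°)^0.33 = 0.7660^0.33 = 0.9158
D = 1.06 × 10.30 × 78.48 × 1.249 × 0.9158 = 980.1 m

D ≈ 980 m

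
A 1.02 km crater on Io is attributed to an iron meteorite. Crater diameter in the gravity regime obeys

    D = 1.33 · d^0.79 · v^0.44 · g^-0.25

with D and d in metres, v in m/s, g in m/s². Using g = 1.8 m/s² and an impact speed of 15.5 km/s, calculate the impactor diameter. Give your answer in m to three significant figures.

Rearranging for d: d = [D / (1.33 · 15500^0.44 · 1.8^-0.25)]^(1/0.79).
D = 1020 m.
15500^0.44 = 69.78
1.8^-0.25 = 0.8633
Denominator = 1.33 × 69.78 × 0.8633 = 80.12
D / 80.12 = 1020 / 80.12 = 12.73
d = 12.73^(1/0.79) = 12.73^1.2658 = 25.03 m

d ≈ 25.0 m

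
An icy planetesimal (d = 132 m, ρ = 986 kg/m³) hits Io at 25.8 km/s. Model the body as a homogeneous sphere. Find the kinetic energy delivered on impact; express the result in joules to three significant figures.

v = 25800 m/s.
Mass m = (π/6) ρ d³ = (π/6) × 986 × (132)³ = 1.187 × 10^9 kg
E = ½ m v² = 0.5 × 1.187 × 10^9 × (25800)² = 3.951 × 10^17 J

E ≈ 3.95 × 10^17 J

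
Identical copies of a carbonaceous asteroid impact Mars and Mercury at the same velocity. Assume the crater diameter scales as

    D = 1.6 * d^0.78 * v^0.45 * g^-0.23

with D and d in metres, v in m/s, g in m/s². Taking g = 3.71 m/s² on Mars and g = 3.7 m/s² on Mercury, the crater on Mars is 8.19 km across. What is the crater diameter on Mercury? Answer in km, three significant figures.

All impactor-dependent factors cancel in the ratio, leaving D_Mercury/D_Mars = (g_Mercury/g_Mars)^-0.23.
(3.7/3.71)^-0.23 = 0.9973^-0.23 = 1.001
D_Mercury = 1.001 × 8.19 km = 8.20 km

D ≈ 8.20 km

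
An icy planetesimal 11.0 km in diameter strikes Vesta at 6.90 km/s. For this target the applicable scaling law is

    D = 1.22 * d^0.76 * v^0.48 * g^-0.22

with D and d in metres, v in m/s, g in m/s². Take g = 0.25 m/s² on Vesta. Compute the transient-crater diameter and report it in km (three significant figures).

In SI units: d = 11000 m, v = 6900 m/s.
d^0.76 = 11000^0.76 = 1179
v^0.48 = 6900^0.48 = 69.61
g^-0.22 = 0.25^-0.22 = 1.357
D = 1.22 × 1179 × 69.61 × 1.357 = 1.359 × 10^5 m
   = 135.9 km

D ≈ 136 km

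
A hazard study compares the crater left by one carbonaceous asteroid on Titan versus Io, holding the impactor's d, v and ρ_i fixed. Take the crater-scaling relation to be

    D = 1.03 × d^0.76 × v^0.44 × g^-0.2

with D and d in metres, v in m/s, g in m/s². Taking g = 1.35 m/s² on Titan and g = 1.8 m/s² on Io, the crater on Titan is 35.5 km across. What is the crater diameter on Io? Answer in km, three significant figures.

D ≈ 33.5 km

All impactor-dependent factors cancel in the ratio, leaving D_Io/D_Titan = (g_Io/g_Titan)^-0.2.
(1.8/1.35)^-0.2 = 1.333^-0.2 = 0.9441
D_Io = 0.9441 × 35.5 km = 33.5 km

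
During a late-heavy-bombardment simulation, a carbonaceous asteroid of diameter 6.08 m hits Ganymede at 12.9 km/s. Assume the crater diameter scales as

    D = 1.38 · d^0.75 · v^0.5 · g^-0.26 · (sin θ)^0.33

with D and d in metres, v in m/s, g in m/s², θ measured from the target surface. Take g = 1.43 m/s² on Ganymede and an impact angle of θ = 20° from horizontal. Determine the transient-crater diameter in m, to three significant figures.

D ≈ 388 m

In SI units: v = 12900 m/s.
d^0.75 = 6.08^0.75 = 3.872
v^0.5 = 12900^0.5 = 113.6
g^-0.26 = 1.43^-0.26 = 0.9112
(sin 20°)^0.33 = 0.3420^0.33 = 0.7018
D = 1.38 × 3.872 × 113.6 × 0.9112 × 0.7018 = 388.2 m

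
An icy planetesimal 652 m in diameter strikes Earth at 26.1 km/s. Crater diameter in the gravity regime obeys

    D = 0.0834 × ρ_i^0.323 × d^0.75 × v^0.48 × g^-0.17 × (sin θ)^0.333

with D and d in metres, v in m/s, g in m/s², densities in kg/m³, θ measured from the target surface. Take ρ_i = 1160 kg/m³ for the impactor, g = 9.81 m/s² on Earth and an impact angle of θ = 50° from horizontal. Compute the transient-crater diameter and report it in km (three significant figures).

In SI units: v = 26100 m/s.
ρ_i^0.323 = 1160^0.323 = 9.768
d^0.75 = 652^0.75 = 129.0
v^0.48 = 26100^0.48 = 131.8
g^-0.17 = 9.81^-0.17 = 0.6783
(sin 50°)^0.333 = 0.7660^0.333 = 0.9151
D = 0.0834 × 9.768 × 129.0 × 131.8 × 0.6783 × 0.9151 = 8597 m
   = 8.597 km

D ≈ 8.60 km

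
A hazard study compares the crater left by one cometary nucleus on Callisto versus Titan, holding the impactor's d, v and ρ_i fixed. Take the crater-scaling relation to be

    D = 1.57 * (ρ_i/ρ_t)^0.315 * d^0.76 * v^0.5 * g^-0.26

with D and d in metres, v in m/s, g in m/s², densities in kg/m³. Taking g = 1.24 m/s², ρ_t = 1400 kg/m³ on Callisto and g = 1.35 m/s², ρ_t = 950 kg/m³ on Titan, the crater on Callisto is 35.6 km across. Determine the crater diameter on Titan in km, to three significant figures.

D ≈ 39.3 km

The impactor-only factors (d, v, ρ_i) cancel in the ratio, leaving D_Titan/D_Callisto = (g_Titan/g_Callisto)^-0.26 · (ρ_t,Callisto/ρ_t,Titan)^0.315.
(1.35/1.24)^-0.26 = 1.089^-0.26 = 0.9781
(1400/950)^0.315 = 1.474^0.315 = 1.130
Ratio = 0.9781 × 1.130 = 1.105
D_Titan = 1.105 × 35.6 km = 39.3 km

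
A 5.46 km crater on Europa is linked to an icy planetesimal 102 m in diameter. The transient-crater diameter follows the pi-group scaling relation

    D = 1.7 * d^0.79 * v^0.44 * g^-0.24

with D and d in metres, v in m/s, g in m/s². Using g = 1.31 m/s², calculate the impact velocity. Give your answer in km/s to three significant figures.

v ≈ 26.8 km/s

Rearranging for v: v = [D / (1.7 · 102^0.79 · 1.31^-0.24)]^(1/0.44).
D = 5460 m.
102^0.79 = 38.62
1.31^-0.24 = 0.9372
Denominator = 1.7 × 38.62 × 0.9372 = 61.53
D / 61.53 = 5460 / 61.53 = 88.74
v = 88.74^(1/0.44) = 88.74^2.2727 = 26760 m/s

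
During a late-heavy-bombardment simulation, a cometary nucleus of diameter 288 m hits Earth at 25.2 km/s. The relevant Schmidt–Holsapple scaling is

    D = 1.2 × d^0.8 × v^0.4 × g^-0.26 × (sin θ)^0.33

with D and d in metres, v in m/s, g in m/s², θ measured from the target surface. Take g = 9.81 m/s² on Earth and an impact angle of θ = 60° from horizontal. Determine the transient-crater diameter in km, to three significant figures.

D ≈ 3.38 km

In SI units: v = 25200 m/s.
d^0.8 = 288^0.8 = 92.79
v^0.4 = 25200^0.4 = 57.62
g^-0.26 = 9.81^-0.26 = 0.5523
(sin 60°)^0.33 = 0.8660^0.33 = 0.9536
D = 1.2 × 92.79 × 57.62 × 0.5523 × 0.9536 = 3379 m
   = 3.379 km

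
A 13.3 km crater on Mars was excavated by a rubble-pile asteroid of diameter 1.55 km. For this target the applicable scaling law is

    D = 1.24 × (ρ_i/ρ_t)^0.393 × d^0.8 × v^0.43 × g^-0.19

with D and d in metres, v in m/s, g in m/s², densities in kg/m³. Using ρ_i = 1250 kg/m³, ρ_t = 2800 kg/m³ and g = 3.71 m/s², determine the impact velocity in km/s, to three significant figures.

v ≈ 10.2 km/s

Rearranging for v: v = [D / (1.24 · (1250/2800)^0.393 · 1550^0.8 · 3.71^-0.19)]^(1/0.43).
D = 13300 m.
(1250/2800)^0.393 = 0.7284
1550^0.8 = 356.7
3.71^-0.19 = 0.7795
Denominator = 1.24 × 0.7284 × 356.7 × 0.7795 = 251.1
D / 251.1 = 13300 / 251.1 = 52.97
v = 52.97^(1/0.43) = 52.97^2.3256 = 10219 m/s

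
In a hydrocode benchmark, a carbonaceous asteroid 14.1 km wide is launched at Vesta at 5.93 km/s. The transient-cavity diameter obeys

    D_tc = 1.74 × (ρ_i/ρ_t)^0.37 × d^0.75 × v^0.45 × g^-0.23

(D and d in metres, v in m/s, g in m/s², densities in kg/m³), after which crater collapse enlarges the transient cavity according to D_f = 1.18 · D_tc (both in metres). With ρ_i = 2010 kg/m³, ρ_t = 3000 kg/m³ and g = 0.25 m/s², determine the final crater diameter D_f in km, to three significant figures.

In SI: d = 14100 m, v = 5930 m/s.
(ρ_i/ρ_t)^0.37 = (2010/3000)^0.37 = 0.8623
d^0.75 = 14100^0.75 = 1294
v^0.45 = 5930^0.45 = 49.87
g^-0.23 = 0.25^-0.23 = 1.376
D_tc = 1.74 × 0.8623 × 1294 × 49.87 × 1.376 = 1.332 × 10^5 m
D_f = 1.18 × 1.332 × 10^5 = 1.572 × 10^5 m
     = 157.2 km

D_f ≈ 157 km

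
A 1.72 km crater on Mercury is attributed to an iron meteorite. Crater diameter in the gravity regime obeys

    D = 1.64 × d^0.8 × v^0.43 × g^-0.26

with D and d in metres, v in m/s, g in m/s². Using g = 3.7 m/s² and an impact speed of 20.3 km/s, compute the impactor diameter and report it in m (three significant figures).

Rearranging for d: d = [D / (1.64 · 20300^0.43 · 3.7^-0.26)]^(1/0.8).
D = 1720 m.
20300^0.43 = 71.16
3.7^-0.26 = 0.7117
Denominator = 1.64 × 71.16 × 0.7117 = 83.06
D / 83.06 = 1720 / 83.06 = 20.71
d = 20.71^(1/0.8) = 20.71^1.25 = 44.18 m

d ≈ 44.2 m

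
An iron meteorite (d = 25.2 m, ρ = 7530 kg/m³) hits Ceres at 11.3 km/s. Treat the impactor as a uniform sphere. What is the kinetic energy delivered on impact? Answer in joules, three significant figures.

v = 11300 m/s.
Mass m = (π/6) ρ d³ = (π/6) × 7530 × (25.2)³ = 6.310 × 10^7 kg
E = ½ m v² = 0.5 × 6.310 × 10^7 × (11300)² = 4.029 × 10^15 J

E ≈ 4.03 × 10^15 J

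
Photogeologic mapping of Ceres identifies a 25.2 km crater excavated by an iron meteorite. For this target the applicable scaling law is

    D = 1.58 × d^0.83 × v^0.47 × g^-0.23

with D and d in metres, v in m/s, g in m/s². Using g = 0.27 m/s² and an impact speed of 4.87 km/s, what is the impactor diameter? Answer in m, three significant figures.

Rearranging for d: d = [D / (1.58 · 4870^0.47 · 0.27^-0.23)]^(1/0.83).
D = 25200 m.
4870^0.47 = 54.09
0.27^-0.23 = 1.351
Denominator = 1.58 × 54.09 × 1.351 = 115.5
D / 115.5 = 25200 / 115.5 = 218.2
d = 218.2^(1/0.83) = 218.2^1.2048 = 657.4 m

d ≈ 657 m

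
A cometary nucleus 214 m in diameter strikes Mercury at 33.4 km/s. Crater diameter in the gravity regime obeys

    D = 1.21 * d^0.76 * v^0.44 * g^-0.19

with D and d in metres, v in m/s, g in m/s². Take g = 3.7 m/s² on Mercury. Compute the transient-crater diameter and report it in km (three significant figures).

D ≈ 5.45 km

In SI units: v = 33400 m/s.
d^0.76 = 214^0.76 = 59.04
v^0.44 = 33400^0.44 = 97.82
g^-0.19 = 3.7^-0.19 = 0.7799
D = 1.21 × 59.04 × 97.82 × 0.7799 = 5450 m
   = 5.450 km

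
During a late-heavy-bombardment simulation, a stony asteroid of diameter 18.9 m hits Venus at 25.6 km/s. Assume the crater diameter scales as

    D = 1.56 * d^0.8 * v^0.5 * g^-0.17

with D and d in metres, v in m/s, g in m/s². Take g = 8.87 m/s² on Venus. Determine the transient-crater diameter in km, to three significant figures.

In SI units: v = 25600 m/s.
d^0.8 = 18.9^0.8 = 10.50
v^0.5 = 25600^0.5 = 160.0
g^-0.17 = 8.87^-0.17 = 0.6900
D = 1.56 × 10.50 × 160.0 × 0.6900 = 1808 m
   = 1.808 km

D ≈ 1.81 km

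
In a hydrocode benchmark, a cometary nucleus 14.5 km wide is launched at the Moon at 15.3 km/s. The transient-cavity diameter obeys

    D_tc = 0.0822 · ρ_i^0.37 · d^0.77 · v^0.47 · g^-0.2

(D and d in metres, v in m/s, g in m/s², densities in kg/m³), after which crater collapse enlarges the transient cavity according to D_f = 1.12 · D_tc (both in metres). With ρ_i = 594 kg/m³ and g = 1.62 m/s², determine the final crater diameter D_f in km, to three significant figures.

In SI: d = 14500 m, v = 15300 m/s.
ρ_i^0.37 = 594^0.37 = 10.62
d^0.77 = 14500^0.77 = 1600
v^0.47 = 15300^0.47 = 92.64
g^-0.2 = 1.62^-0.2 = 0.9080
D_tc = 0.0822 × 10.62 × 1600 × 92.64 × 0.9080 = 1.175 × 10^5 m
D_f = 1.12 × 1.175 × 10^5 = 1.316 × 10^5 m
     = 131.6 km

D_f ≈ 132 km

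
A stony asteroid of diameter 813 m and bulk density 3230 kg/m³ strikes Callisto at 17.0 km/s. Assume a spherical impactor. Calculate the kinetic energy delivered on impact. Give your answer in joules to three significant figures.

v = 17000 m/s.
Mass m = (π/6) ρ d³ = (π/6) × 3230 × (813)³ = 9.088 × 10^11 kg
E = ½ m v² = 0.5 × 9.088 × 10^11 × (17000)² = 1.313 × 10^20 J

E ≈ 1.31 × 10^20 J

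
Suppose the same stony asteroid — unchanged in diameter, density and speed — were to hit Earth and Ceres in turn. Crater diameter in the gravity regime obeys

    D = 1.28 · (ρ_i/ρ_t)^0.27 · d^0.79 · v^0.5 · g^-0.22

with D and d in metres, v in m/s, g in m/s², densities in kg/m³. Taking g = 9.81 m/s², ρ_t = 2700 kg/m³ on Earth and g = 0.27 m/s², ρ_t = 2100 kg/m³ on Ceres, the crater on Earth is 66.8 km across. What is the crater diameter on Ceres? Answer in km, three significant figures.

The impactor-only factors (d, v, ρ_i) cancel in the ratio, leaving D_Ceres/D_Earth = (g_Ceres/g_Earth)^-0.22 · (ρ_t,Earth/ρ_t,Ceres)^0.27.
(0.27/9.81)^-0.22 = 0.02752^-0.22 = 2.204
(2700/2100)^0.27 = 1.286^0.27 = 1.070
Ratio = 2.204 × 1.070 = 2.358
D_Ceres = 2.358 × 66.8 km = 158 km

D ≈ 158 km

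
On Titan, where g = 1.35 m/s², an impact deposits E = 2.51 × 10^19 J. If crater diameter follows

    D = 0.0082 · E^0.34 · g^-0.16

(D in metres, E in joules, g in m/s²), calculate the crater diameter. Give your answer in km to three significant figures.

D ≈ 30.8 km

E^0.34 = (2.51 × 10^19)^0.34 = 3.944 × 10^6
g^-0.16 = 1.35^-0.16 = 0.9531
D = 0.0082 × 3.944 × 10^6 × 0.9531 = 30824 m
   = 30.82 km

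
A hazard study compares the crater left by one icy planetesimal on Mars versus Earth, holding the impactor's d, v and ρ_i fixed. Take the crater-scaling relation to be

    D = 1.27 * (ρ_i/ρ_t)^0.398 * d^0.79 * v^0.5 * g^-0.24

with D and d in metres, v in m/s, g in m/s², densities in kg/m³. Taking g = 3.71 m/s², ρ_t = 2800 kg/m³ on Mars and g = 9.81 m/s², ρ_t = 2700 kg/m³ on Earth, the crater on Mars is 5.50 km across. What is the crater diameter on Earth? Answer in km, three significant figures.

The impactor-only factors (d, v, ρ_i) cancel in the ratio, leaving D_Earth/D_Mars = (g_Earth/g_Mars)^-0.24 · (ρ_t,Mars/ρ_t,Earth)^0.398.
(9.81/3.71)^-0.24 = 2.644^-0.24 = 0.7919
(2800/2700)^0.398 = 1.037^0.398 = 1.015
Ratio = 0.7919 × 1.015 = 0.8038
D_Earth = 0.8038 × 5.50 km = 4.42 km

D ≈ 4.42 km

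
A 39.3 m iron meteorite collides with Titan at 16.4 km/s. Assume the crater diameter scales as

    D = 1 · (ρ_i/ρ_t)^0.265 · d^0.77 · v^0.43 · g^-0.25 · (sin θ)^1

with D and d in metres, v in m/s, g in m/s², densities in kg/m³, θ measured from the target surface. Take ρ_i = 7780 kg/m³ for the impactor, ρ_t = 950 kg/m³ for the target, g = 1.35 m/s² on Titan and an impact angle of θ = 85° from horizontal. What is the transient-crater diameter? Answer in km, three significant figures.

In SI units: v = 16400 m/s.
(ρ_i/ρ_t)^0.265 = (7780/950)^0.265 = 1.746
d^0.77 = 39.3^0.77 = 16.89
v^0.43 = 16400^0.43 = 64.92
g^-0.25 = 1.35^-0.25 = 0.9277
(sin 85°)^1 = 0.9962^1 = 0.9962
D = 1 × 1.746 × 16.89 × 64.92 × 0.9277 × 0.9962 = 1769 m
   = 1.769 km

D ≈ 1.77 km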